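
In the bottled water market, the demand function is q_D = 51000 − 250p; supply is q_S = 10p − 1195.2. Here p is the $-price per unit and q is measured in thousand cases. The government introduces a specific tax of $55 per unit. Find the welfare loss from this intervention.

$14543.27 thousand

In inverse form: demand p = 204 − 0.004q, supply p = 119.52 + 0.1q.
Competitive equilibrium: 204 − 0.004q = 119.52 + 0.1q → q* = 812.3077, p* = 200.7508.
With the tax, the buyer price exceeds the seller price by 55: (204 − 0.004q) − (119.52 + 0.1q) = 55 → q' = 283.4615.
Δq = 812.3077 − 283.4615 = 528.8462; the wedge equals the tax, 55.
Deadweight loss = ½ × 528.8462 × 55 = $14543.27 thousand.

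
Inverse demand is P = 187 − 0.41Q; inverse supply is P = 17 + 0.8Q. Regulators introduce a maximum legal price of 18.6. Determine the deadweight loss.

Competitive equilibrium: 187 − 0.41Q = 17 + 0.8Q → Q* = 140.4959, P* = 129.3967.
At the ceiling P = 18.6, quantity supplied = (18.6 − 17)/0.8 = 2.
Willingness to pay at Q' = 2: 187 − 0.41·2 = 186.18.
ΔQ = 140.4959 − 2 = 138.4959; wedge = 186.18 − 18.6 = 167.58.
DWL = ½ × 138.4959 × 167.58 = 11604.57.

11604.57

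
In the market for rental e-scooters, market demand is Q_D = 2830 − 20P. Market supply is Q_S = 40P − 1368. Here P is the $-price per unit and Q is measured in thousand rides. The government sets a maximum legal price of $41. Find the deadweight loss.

In inverse form: demand P = 141.5 − 0.05Q, supply P = 34.2 + 0.025Q.
Competitive equilibrium: 141.5 − 0.05Q = 34.2 + 0.025Q → Q* = 1430.6667, P* = 69.9667.
At the ceiling P = 41, quantity supplied = (41 − 34.2)/0.025 = 272.
Willingness to pay at Q' = 272: 141.5 − 0.05·272 = 127.9.
ΔQ = 1430.6667 − 272 = 1158.6667; wedge = 127.9 − 41 = 86.9.
DWL = ½ × 1158.6667 × 86.9 = $50344.07 thousand.

$50344.07 thousand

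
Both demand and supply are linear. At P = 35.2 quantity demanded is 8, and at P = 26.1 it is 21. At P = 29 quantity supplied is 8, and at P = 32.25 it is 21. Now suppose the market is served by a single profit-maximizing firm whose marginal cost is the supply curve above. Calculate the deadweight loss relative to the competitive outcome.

18.04

Demand slope = (26.1 − 35.2)/(21 − 8) = −0.7, so P = 40.8 − 0.7Q.
Supply slope = (32.25 − 29)/(21 − 8) = 0.25, so P = 27 + 0.25Q.
Competitive equilibrium: 40.8 − 0.7Q = 27 + 0.25Q → Q* = 14.5263, P* = 30.6316.
Marginal revenue: MR = 40.8 − 1.4Q. Set MR = MC: 40.8 − 1.4Q = 27 + 0.25Q → Q_m = 8.3636.
Price P_m = 40.8 − 0.7·8.3636 = 34.9455; MC(Q_m) = 27 + 0.25·8.3636 = 29.0909.
Competitive Q* = 14.5263, so ΔQ = 6.1627; wedge = 34.9455 − 29.0909 = 5.8546.
DWL = ½ × 6.1627 × 5.8546 = 18.04.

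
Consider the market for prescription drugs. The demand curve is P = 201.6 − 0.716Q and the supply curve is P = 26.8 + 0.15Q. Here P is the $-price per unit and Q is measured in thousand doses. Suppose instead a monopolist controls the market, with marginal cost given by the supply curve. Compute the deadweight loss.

$3613.67 thousand

Competitive equilibrium: 201.6 − 0.716Q = 26.8 + 0.15Q → Q* = 201.8476, P* = 57.0771.
Marginal revenue: MR = 201.6 − 1.432Q. Set MR = MC: 201.6 − 1.432Q = 26.8 + 0.15Q → Q_m = 110.493.
Price P_m = 201.6 − 0.716·110.493 = 122.487; MC(Q_m) = 26.8 + 0.15·110.493 = 43.374.
Competitive Q* = 201.8476, so ΔQ = 91.3546; wedge = 122.487 − 43.374 = 79.113.
Welfare loss = ½ × 91.3546 × 79.113 = $3613.67 thousand.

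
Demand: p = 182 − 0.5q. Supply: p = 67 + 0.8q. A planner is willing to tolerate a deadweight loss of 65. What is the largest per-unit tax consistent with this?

Competitive equilibrium: 182 − 0.5q = 67 + 0.8q → q* = 88.4615, p* = 137.7692.
A tax t gives Δq = t/1.3 and wedge t, so DWL = t²/2.6.
t²/2.6 = 65 → t² = 169 → t = 13.

13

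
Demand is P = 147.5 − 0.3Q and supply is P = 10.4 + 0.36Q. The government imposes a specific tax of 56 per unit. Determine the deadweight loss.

2375.76

Competitive equilibrium: 147.5 − 0.3Q = 10.4 + 0.36Q → Q* = 207.7273, P* = 85.1818.
With the tax, the buyer price exceeds the seller price by 56: (147.5 − 0.3Q) − (10.4 + 0.36Q) = 56 → Q' = 122.8788.
ΔQ = 207.7273 − 122.8788 = 84.8485; the wedge equals the tax, 56.
The triangle = ½ × 84.8485 × 56 = 2375.76.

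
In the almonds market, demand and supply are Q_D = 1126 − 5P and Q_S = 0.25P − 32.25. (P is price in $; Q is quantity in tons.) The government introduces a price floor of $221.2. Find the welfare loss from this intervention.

In inverse form: demand P = 225.2 − 0.2Q, supply P = 129 + 4Q.
Competitive equilibrium: 225.2 − 0.2Q = 129 + 4Q → Q* = 22.9048, P* = 220.619.
At the floor P = 221.2, quantity demanded = (225.2 − 221.2)/0.2 = 20.
Sellers' marginal cost at Q' = 20: 129 + 4·20 = 209.
ΔQ = 22.9048 − 20 = 2.9048; wedge = 221.2 − 209 = 12.2.
The triangle = ½ × 2.9048 × 12.2 = $17.72.

$17.72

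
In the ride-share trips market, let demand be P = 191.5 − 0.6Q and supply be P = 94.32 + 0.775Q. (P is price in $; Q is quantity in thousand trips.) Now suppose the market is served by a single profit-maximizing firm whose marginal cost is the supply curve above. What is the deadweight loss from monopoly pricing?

$316.95 thousand

Competitive equilibrium: 191.5 − 0.6Q = 94.32 + 0.775Q → Q* = 70.6764, P* = 149.0942.
Marginal revenue: MR = 191.5 − 1.2Q. Set MR = MC: 191.5 − 1.2Q = 94.32 + 0.775Q → Q_m = 49.2051.
Price P_m = 191.5 − 0.6·49.2051 = 161.9769; MC(Q_m) = 94.32 + 0.775·49.2051 = 132.454.
Competitive Q* = 70.6764, so ΔQ = 21.4713; wedge = 161.9769 − 132.454 = 29.5229.
DWL = ½ × 21.4713 × 29.5229 = $316.95 thousand.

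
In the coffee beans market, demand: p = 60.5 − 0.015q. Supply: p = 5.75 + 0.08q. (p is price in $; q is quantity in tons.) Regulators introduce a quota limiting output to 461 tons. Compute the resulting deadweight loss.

$631.64

Competitive equilibrium: 60.5 − 0.015q = 5.75 + 0.08q → q* = 576.3158, p* = 51.8553.
At q = 461: demand price = 60.5 − 0.015·461 = 53.585; supply price = 5.75 + 0.08·461 = 42.63.
Δq = 576.3158 − 461 = 115.3158; wedge = 53.585 − 42.63 = 10.955.
The triangle = ½ × 115.3158 × 10.955 = $631.64.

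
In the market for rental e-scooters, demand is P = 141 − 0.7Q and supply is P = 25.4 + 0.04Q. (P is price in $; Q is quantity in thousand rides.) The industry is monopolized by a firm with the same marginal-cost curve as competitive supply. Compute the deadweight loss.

$2133.66 thousand

Competitive equilibrium: 141 − 0.7Q = 25.4 + 0.04Q → Q* = 156.2162, P* = 31.6486.
Marginal revenue: MR = 141 − 1.4Q. Set MR = MC: 141 − 1.4Q = 25.4 + 0.04Q → Q_m = 80.2778.
Price P_m = 141 − 0.7·80.2778 = 84.8055; MC(Q_m) = 25.4 + 0.04·80.2778 = 28.6111.
Competitive Q* = 156.2162, so ΔQ = 75.9384; wedge = 84.8055 − 28.6111 = 56.1944.
The triangle = ½ × 75.9384 × 56.1944 = $2133.66 thousand.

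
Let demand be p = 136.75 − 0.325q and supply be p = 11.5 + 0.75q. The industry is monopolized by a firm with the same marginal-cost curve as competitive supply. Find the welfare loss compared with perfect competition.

Competitive equilibrium: 136.75 − 0.325q = 11.5 + 0.75q → q* = 116.5116, p* = 98.8837.
Marginal revenue: MR = 136.75 − 0.65q. Set MR = MC: 136.75 − 0.65q = 11.5 + 0.75q → q_m = 89.4643.
Price p_m = 136.75 − 0.325·89.4643 = 107.6741; MC(q_m) = 11.5 + 0.75·89.4643 = 78.5982.
Competitive q* = 116.5116, so Δq = 27.0473; wedge = 107.6741 − 78.5982 = 29.0759.
DWL = ½ × 27.0473 × 29.0759 = 393.21.

393.21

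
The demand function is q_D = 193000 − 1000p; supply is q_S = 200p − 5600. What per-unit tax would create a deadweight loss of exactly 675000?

90

In inverse form: demand p = 193 − 0.001q, supply p = 28 + 0.005q.
Competitive equilibrium: 193 − 0.001q = 28 + 0.005q → q* = 27500, p* = 165.5.
A tax t gives Δq = t/0.006 and wedge t, so DWL = t²/0.012.
t²/0.012 = 675000 → t² = 8100 → t = 90.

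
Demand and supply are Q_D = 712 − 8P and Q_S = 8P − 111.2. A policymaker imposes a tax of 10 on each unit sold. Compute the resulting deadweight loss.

In inverse form: demand P = 89 − 0.125Q, supply P = 13.9 + 0.125Q.
Competitive equilibrium: 89 − 0.125Q = 13.9 + 0.125Q → Q* = 300.4, P* = 51.45.
With the tax, the buyer price exceeds the seller price by 10: (89 − 0.125Q) − (13.9 + 0.125Q) = 10 → Q' = 260.4.
ΔQ = 300.4 − 260.4 = 40; the wedge equals the tax, 10.
DWL = ½ × 40 × 10 = 200.

200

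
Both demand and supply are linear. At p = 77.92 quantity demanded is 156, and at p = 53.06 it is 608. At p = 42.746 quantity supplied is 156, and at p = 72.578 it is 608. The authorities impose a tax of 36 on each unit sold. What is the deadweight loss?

Demand slope = (53.06 − 77.92)/(608 − 156) = −0.055, so p = 86.5 − 0.055q.
Supply slope = (72.578 − 42.746)/(608 − 156) = 0.066, so p = 32.45 + 0.066q.
Competitive equilibrium: 86.5 − 0.055q = 32.45 + 0.066q → q* = 446.6942, p* = 61.9318.
With the tax, the buyer price exceeds the seller price by 36: (86.5 − 0.055q) − (32.45 + 0.066q) = 36 → q' = 149.1736.
Δq = 446.6942 − 149.1736 = 297.5206; the wedge equals the tax, 36.
Deadweight loss = ½ × 297.5206 × 36 = 5355.37.

5355.37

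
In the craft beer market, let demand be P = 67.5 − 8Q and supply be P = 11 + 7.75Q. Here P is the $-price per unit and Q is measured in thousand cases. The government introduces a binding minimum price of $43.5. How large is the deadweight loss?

Competitive equilibrium: 67.5 − 8Q = 11 + 7.75Q → Q* = 3.5873, P* = 38.8016.
At the floor P = 43.5, quantity demanded = (67.5 − 43.5)/8 = 3.
Sellers' marginal cost at Q' = 3: 11 + 7.75·3 = 34.25.
ΔQ = 3.5873 − 3 = 0.5873; wedge = 43.5 − 34.25 = 9.25.
DWL = ½ × 0.5873 × 9.25 = $2.72 thousand.

$2.72 thousand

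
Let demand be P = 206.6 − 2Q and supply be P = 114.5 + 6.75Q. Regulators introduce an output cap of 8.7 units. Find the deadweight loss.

14.58

Competitive equilibrium: 206.6 − 2Q = 114.5 + 6.75Q → Q* = 10.5257, P* = 185.5486.
At Q = 8.7: demand price = 206.6 − 2·8.7 = 189.2; supply price = 114.5 + 6.75·8.7 = 173.225.
ΔQ = 10.5257 − 8.7 = 1.8257; wedge = 189.2 − 173.225 = 15.975.
Deadweight loss = ½ × 1.8257 × 15.975 = 14.58.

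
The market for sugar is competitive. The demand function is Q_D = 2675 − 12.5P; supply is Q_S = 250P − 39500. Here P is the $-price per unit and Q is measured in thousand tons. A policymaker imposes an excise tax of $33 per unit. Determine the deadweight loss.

In inverse form: demand P = 214 − 0.08Q, supply P = 158 + 0.004Q.
Competitive equilibrium: 214 − 0.08Q = 158 + 0.004Q → Q* = 666.6667, P* = 160.6667.
With the tax, the buyer price exceeds the seller price by 33: (214 − 0.08Q) − (158 + 0.004Q) = 33 → Q' = 273.8095.
ΔQ = 666.6667 − 273.8095 = 392.8572; the wedge equals the tax, 33.
Deadweight loss = ½ × 392.8572 × 33 = $6482.14 thousand.

$6482.14 thousand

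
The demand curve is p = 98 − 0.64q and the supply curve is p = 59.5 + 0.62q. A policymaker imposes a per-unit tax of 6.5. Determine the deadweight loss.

16.77

Competitive equilibrium: 98 − 0.64q = 59.5 + 0.62q → q* = 30.5556, p* = 78.4444.
With the tax, the buyer price exceeds the seller price by 6.5: (98 − 0.64q) − (59.5 + 0.62q) = 6.5 → q' = 25.3968.
Δq = 30.5556 − 25.3968 = 5.1588; the wedge equals the tax, 6.5.
Welfare loss = ½ × 5.1588 × 6.5 = 16.77.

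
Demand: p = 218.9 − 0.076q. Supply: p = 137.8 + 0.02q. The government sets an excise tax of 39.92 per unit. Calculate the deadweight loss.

8300.03

Competitive equilibrium: 218.9 − 0.076q = 137.8 + 0.02q → q* = 844.7917, p* = 154.6958.
With the tax, the buyer price exceeds the seller price by 39.92: (218.9 − 0.076q) − (137.8 + 0.02q) = 39.92 → q' = 428.9583.
Δq = 844.7917 − 428.9583 = 415.8334; the wedge equals the tax, 39.92.
Deadweight loss = ½ × 415.8334 × 39.92 = 8300.03.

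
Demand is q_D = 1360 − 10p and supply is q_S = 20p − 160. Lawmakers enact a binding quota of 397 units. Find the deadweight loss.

15618.01

In inverse form: demand p = 136 − 0.1q, supply p = 8 + 0.05q.
Competitive equilibrium: 136 − 0.1q = 8 + 0.05q → q* = 853.3333, p* = 50.6667.
At q = 397: demand price = 136 − 0.1·397 = 96.3; supply price = 8 + 0.05·397 = 27.85.
Δq = 853.3333 − 397 = 456.3333; wedge = 96.3 − 27.85 = 68.45.
DWL = ½ × 456.3333 × 68.45 = 15618.01.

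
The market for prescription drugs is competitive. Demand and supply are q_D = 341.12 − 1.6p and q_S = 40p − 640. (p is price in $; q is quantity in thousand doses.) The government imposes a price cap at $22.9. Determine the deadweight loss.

$243.72 thousand

In inverse form: demand p = 213.2 − 0.625q, supply p = 16 + 0.025q.
Competitive equilibrium: 213.2 − 0.625q = 16 + 0.025q → q* = 303.3846, p* = 23.5846.
At the ceiling p = 22.9, quantity supplied = (22.9 − 16)/0.025 = 276.
Willingness to pay at q' = 276: 213.2 − 0.625·276 = 40.7.
Δq = 303.3846 − 276 = 27.3846; wedge = 40.7 − 22.9 = 17.8.
Deadweight loss = ½ × 27.3846 × 17.8 = $243.72 thousand.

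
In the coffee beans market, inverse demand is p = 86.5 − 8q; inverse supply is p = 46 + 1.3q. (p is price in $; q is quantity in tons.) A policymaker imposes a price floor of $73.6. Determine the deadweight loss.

$34.97

Competitive equilibrium: 86.5 − 8q = 46 + 1.3q → q* = 4.3548, p* = 51.6613.
At the floor p = 73.6, quantity demanded = (86.5 − 73.6)/8 = 1.6125.
Sellers' marginal cost at q' = 1.6125: 46 + 1.3·1.6125 = 48.0963.
Δq = 4.3548 − 1.6125 = 2.7423; wedge = 73.6 − 48.0963 = 25.5037.
Deadweight loss = ½ × 2.7423 × 25.5037 = $34.97.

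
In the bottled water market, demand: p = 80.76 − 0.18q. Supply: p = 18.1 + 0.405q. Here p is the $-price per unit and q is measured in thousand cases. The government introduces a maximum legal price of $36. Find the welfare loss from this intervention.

$1157.75 thousand

Competitive equilibrium: 80.76 − 0.18q = 18.1 + 0.405q → q* = 107.1111, p* = 61.48.
At the ceiling p = 36, quantity supplied = (36 − 18.1)/0.405 = 44.1975.
Willingness to pay at q' = 44.1975: 80.76 − 0.18·44.1975 = 72.8045.
Δq = 107.1111 − 44.1975 = 62.9136; wedge = 72.8045 − 36 = 36.8045.
DWL = ½ × 62.9136 × 36.8045 = $1157.75 thousand.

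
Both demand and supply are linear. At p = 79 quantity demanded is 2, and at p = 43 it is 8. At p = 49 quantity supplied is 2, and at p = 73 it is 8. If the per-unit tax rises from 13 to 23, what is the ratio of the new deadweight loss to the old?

3.130

Demand slope = (43 − 79)/(8 − 2) = −6, so p = 91 − 6q.
Supply slope = (73 − 49)/(8 − 2) = 4, so p = 41 + 4q.
Competitive equilibrium: 91 − 6q = 41 + 4q → q* = 5, p* = 61.
For a per-unit tax t: Δq = t/10, so DWL = ½·t·(t/10) = t²/20.
At t = 13: DWL = 8.45. At t = 23: DWL = 26.45.
Ratio = (23/13)² = 3.130.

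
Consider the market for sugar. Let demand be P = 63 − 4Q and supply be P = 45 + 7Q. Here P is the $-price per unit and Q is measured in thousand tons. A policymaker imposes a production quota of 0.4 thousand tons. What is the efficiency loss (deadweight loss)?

$8.41 thousand

Competitive equilibrium: 63 − 4Q = 45 + 7Q → Q* = 1.6364, P* = 56.4545.
At Q = 0.4: demand price = 63 − 4·0.4 = 61.4; supply price = 45 + 7·0.4 = 47.8.
ΔQ = 1.6364 − 0.4 = 1.2364; wedge = 61.4 − 47.8 = 13.6.
Welfare loss = ½ × 1.2364 × 13.6 = $8.41 thousand.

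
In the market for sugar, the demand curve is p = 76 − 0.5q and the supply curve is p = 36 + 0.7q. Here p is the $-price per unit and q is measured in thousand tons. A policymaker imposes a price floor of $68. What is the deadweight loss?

Competitive equilibrium: 76 − 0.5q = 36 + 0.7q → q* = 33.3333, p* = 59.3333.
At the floor p = 68, quantity demanded = (76 − 68)/0.5 = 16.
Sellers' marginal cost at q' = 16: 36 + 0.7·16 = 47.2.
Δq = 33.3333 − 16 = 17.3333; wedge = 68 − 47.2 = 20.8.
Welfare loss = ½ × 17.3333 × 20.8 = $180.27 thousand.

$180.27 thousand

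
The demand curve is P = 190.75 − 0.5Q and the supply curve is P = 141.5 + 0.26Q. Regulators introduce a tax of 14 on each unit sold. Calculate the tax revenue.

649.34

Competitive equilibrium: 190.75 − 0.5Q = 141.5 + 0.26Q → Q* = 64.8026, P* = 158.3487.
With the tax, the buyer price exceeds the seller price by 14: (190.75 − 0.5Q) − (141.5 + 0.26Q) = 14 → Q' = 46.3816.
Tax revenue = 14 × 46.3816 = 649.34.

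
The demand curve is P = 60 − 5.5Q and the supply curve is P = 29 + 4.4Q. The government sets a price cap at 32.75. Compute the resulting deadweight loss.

Competitive equilibrium: 60 − 5.5Q = 29 + 4.4Q → Q* = 3.1313, P* = 42.7778.
At the ceiling P = 32.75, quantity supplied = (32.75 − 29)/4.4 = 0.8523.
Willingness to pay at Q' = 0.8523: 60 − 5.5·0.8523 = 55.3124.
ΔQ = 3.1313 − 0.8523 = 2.279; wedge = 55.3124 − 32.75 = 22.5624.
Welfare loss = ½ × 2.279 × 22.5624 = 25.71.

25.71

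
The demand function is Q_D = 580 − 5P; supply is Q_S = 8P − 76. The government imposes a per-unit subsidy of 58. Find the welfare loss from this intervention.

In inverse form: demand P = 116 − 0.2Q, supply P = 9.5 + 0.125Q.
Competitive equilibrium: 116 − 0.2Q = 9.5 + 0.125Q → Q* = 327.6923, P* = 50.4615.
The subsidy lowers effective supply by 58: P = 0.125Q − 48.5.
New quantity: 116 − 0.2Q = 0.125Q − 48.5 → Q' = 506.1538.
Overproduction ΔQ = 506.1538 − 327.6923 = 178.4615; wedge = subsidy = 58.
DWL = ½ × 178.4615 × 58 = 5175.38.

5175.38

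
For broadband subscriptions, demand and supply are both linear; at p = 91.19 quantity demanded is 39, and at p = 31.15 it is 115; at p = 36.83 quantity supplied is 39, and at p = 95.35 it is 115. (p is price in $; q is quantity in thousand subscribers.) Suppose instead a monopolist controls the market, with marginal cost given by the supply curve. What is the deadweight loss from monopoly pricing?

Demand slope = (31.15 − 91.19)/(115 − 39) = −0.79, so p = 122 − 0.79q.
Supply slope = (95.35 − 36.83)/(115 − 39) = 0.77, so p = 6.8 + 0.77q.
Competitive equilibrium: 122 − 0.79q = 6.8 + 0.77q → q* = 73.8462, p* = 63.6615.
Marginal revenue: MR = 122 − 1.58q. Set MR = MC: 122 − 1.58q = 6.8 + 0.77q → q_m = 49.0213.
Price p_m = 122 − 0.79·49.0213 = 83.2732; MC(q_m) = 6.8 + 0.77·49.0213 = 44.5464.
Competitive q* = 73.8462, so Δq = 24.8249; wedge = 83.2732 − 44.5464 = 38.7268.
The triangle = ½ × 24.8249 × 38.7268 = $480.69 thousand.

$480.69 thousand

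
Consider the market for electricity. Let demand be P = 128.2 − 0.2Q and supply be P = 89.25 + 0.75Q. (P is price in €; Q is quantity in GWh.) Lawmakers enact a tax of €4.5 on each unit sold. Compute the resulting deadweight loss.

Competitive equilibrium: 128.2 − 0.2Q = 89.25 + 0.75Q → Q* = 41, P* = 120.
With the tax, the buyer price exceeds the seller price by 4.5: (128.2 − 0.2Q) − (89.25 + 0.75Q) = 4.5 → Q' = 36.2632.
ΔQ = 41 − 36.2632 = 4.7368; the wedge equals the tax, 4.5.
DWL = ½ × 4.7368 × 4.5 = €10.66.

€10.66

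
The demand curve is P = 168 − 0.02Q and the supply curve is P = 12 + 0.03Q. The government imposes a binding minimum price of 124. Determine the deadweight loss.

Competitive equilibrium: 168 − 0.02Q = 12 + 0.03Q → Q* = 3120, P* = 105.6.
At the floor P = 124, quantity demanded = (168 − 124)/0.02 = 2200.
Sellers' marginal cost at Q' = 2200: 12 + 0.03·2200 = 78.
ΔQ = 3120 − 2200 = 920; wedge = 124 − 78 = 46.
DWL = ½ × 920 × 46 = 21160.

21160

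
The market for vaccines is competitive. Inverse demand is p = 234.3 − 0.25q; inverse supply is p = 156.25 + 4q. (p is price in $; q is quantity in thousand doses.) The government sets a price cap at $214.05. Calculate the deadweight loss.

Competitive equilibrium: 234.3 − 0.25q = 156.25 + 4q → q* = 18.3647, p* = 229.7088.
At the ceiling p = 214.05, quantity supplied = (214.05 − 156.25)/4 = 14.45.
Willingness to pay at q' = 14.45: 234.3 − 0.25·14.45 = 230.6875.
Δq = 18.3647 − 14.45 = 3.9147; wedge = 230.6875 − 214.05 = 16.6375.
DWL = ½ × 3.9147 × 16.6375 = $32.57 thousand.

$32.57 thousand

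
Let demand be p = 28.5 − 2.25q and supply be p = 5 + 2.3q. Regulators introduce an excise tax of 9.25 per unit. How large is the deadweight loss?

Competitive equilibrium: 28.5 − 2.25q = 5 + 2.3q → q* = 5.1648, p* = 16.8791.
With the tax, the buyer price exceeds the seller price by 9.25: (28.5 − 2.25q) − (5 + 2.3q) = 9.25 → q' = 3.1319.
Δq = 5.1648 − 3.1319 = 2.0329; the wedge equals the tax, 9.25.
DWL = ½ × 2.0329 × 9.25 = 9.40.

9.40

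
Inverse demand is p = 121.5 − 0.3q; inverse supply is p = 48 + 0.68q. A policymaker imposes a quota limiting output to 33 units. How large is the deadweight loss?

Competitive equilibrium: 121.5 − 0.3q = 48 + 0.68q → q* = 75, p* = 99.
At q = 33: demand price = 121.5 − 0.3·33 = 111.6; supply price = 48 + 0.68·33 = 70.44.
Δq = 75 − 33 = 42; wedge = 111.6 − 70.44 = 41.16.
Deadweight loss = ½ × 42 × 41.16 = 864.36.

864.36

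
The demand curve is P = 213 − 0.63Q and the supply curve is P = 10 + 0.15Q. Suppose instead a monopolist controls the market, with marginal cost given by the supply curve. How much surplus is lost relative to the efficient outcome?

Competitive equilibrium: 213 − 0.63Q = 10 + 0.15Q → Q* = 260.2564, P* = 49.0385.
Marginal revenue: MR = 213 − 1.26Q. Set MR = MC: 213 − 1.26Q = 10 + 0.15Q → Q_m = 143.9716.
Price P_m = 213 − 0.63·143.9716 = 122.2979; MC(Q_m) = 10 + 0.15·143.9716 = 31.5957.
Competitive Q* = 260.2564, so ΔQ = 116.2848; wedge = 122.2979 − 31.5957 = 90.7022.
Welfare loss = ½ × 116.2848 × 90.7022 = 5273.64.

5273.64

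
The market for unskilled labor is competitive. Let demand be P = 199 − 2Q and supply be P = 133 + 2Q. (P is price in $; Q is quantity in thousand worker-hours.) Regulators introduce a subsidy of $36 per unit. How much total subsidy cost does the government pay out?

Competitive equilibrium: 199 − 2Q = 133 + 2Q → Q* = 16.5, P* = 166.
The subsidy lowers effective supply by 36: P = 97 + 2Q.
New quantity: 199 − 2Q = 97 + 2Q → Q' = 25.5.
Total subsidy cost = 36 × 25.5 = $918 thousand.

$918 thousand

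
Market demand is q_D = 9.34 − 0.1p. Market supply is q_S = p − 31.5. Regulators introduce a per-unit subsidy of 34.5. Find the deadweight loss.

In inverse form: demand p = 93.4 − 10q, supply p = 31.5 + q.
Competitive equilibrium: 93.4 − 10q = 31.5 + q → q* = 5.6273, p* = 37.1273.
The subsidy lowers effective supply by 34.5: p = q − 3.
New quantity: 93.4 − 10q = q − 3 → q' = 8.7636.
Overproduction Δq = 8.7636 − 5.6273 = 3.1363; wedge = subsidy = 34.5.
The triangle = ½ × 3.1363 × 34.5 = 54.10.

54.10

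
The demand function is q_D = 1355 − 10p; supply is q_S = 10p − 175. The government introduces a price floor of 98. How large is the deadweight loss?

In inverse form: demand p = 135.5 − 0.1q, supply p = 17.5 + 0.1q.
Competitive equilibrium: 135.5 − 0.1q = 17.5 + 0.1q → q* = 590, p* = 76.5.
At the floor p = 98, quantity demanded = (135.5 − 98)/0.1 = 375.
Sellers' marginal cost at q' = 375: 17.5 + 0.1·375 = 55.
Δq = 590 − 375 = 215; wedge = 98 − 55 = 43.
The triangle = ½ × 215 × 43 = 4622.50.

4622.50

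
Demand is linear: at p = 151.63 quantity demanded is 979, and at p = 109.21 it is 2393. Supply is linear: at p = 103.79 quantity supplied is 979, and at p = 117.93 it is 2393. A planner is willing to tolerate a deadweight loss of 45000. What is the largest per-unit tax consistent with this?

60

Demand slope = (109.21 − 151.63)/(2393 − 979) = −0.03, so p = 181 − 0.03q.
Supply slope = (117.93 − 103.79)/(2393 − 979) = 0.01, so p = 94 + 0.01q.
Competitive equilibrium: 181 − 0.03q = 94 + 0.01q → q* = 2175, p* = 115.75.
A tax t gives Δq = t/0.04 and wedge t, so DWL = t²/0.08.
t²/0.08 = 45000 → t² = 3600 → t = 60.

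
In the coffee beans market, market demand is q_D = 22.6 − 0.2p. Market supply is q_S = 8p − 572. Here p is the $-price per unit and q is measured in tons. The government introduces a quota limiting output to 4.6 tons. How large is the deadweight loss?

$31.35

In inverse form: demand p = 113 − 5q, supply p = 71.5 + 0.125q.
Competitive equilibrium: 113 − 5q = 71.5 + 0.125q → q* = 8.0976, p* = 72.5122.
At q = 4.6: demand price = 113 − 5·4.6 = 90; supply price = 71.5 + 0.125·4.6 = 72.075.
Δq = 8.0976 − 4.6 = 3.4976; wedge = 90 − 72.075 = 17.925.
Deadweight loss = ½ × 3.4976 × 17.925 = $31.35.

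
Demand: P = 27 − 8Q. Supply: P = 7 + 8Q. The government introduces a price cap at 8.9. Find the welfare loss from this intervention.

8.20

Competitive equilibrium: 27 − 8Q = 7 + 8Q → Q* = 1.25, P* = 17.
At the ceiling P = 8.9, quantity supplied = (8.9 − 7)/8 = 0.2375.
Willingness to pay at Q' = 0.2375: 27 − 8·0.2375 = 25.1.
ΔQ = 1.25 − 0.2375 = 1.0125; wedge = 25.1 − 8.9 = 16.2.
Welfare loss = ½ × 1.0125 × 16.2 = 8.20.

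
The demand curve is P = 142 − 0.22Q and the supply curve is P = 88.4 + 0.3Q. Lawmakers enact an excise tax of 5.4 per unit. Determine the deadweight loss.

Competitive equilibrium: 142 − 0.22Q = 88.4 + 0.3Q → Q* = 103.0769, P* = 119.3231.
With the tax, the buyer price exceeds the seller price by 5.4: (142 − 0.22Q) − (88.4 + 0.3Q) = 5.4 → Q' = 92.6923.
ΔQ = 103.0769 − 92.6923 = 10.3846; the wedge equals the tax, 5.4.
Welfare loss = ½ × 10.3846 × 5.4 = 28.04.

28.04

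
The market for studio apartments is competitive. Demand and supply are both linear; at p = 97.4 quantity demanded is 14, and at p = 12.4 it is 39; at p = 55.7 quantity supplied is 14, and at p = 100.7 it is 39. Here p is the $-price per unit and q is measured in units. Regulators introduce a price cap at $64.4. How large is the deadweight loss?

Demand slope = (12.4 − 97.4)/(39 − 14) = −3.4, so p = 145 − 3.4q.
Supply slope = (100.7 − 55.7)/(39 − 14) = 1.8, so p = 30.5 + 1.8q.
Competitive equilibrium: 145 − 3.4q = 30.5 + 1.8q → q* = 22.0192, p* = 70.1346.
At the ceiling p = 64.4, quantity supplied = (64.4 − 30.5)/1.8 = 18.8333.
Willingness to pay at q' = 18.8333: 145 − 3.4·18.8333 = 80.9668.
Δq = 22.0192 − 18.8333 = 3.1859; wedge = 80.9668 − 64.4 = 16.5668.
Deadweight loss = ½ × 3.1859 × 16.5668 = $26.39.

$26.39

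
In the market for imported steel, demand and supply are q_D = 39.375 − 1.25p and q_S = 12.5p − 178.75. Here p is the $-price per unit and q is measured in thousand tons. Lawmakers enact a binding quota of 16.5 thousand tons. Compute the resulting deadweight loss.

In inverse form: demand p = 31.5 − 0.8q, supply p = 14.3 + 0.08q.
Competitive equilibrium: 31.5 − 0.8q = 14.3 + 0.08q → q* = 19.5455, p* = 15.8636.
At q = 16.5: demand price = 31.5 − 0.8·16.5 = 18.3; supply price = 14.3 + 0.08·16.5 = 15.62.
Δq = 19.5455 − 16.5 = 3.0455; wedge = 18.3 − 15.62 = 2.68.
Welfare loss = ½ × 3.0455 × 2.68 = $4.08 thousand.

$4.08 thousand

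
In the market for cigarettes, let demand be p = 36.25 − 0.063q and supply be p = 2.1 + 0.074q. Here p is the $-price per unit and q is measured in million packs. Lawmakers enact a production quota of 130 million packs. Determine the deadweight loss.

$974.44 million

Competitive equilibrium: 36.25 − 0.063q = 2.1 + 0.074q → q* = 249.2701, p* = 20.546.
At q = 130: demand price = 36.25 − 0.063·130 = 28.06; supply price = 2.1 + 0.074·130 = 11.72.
Δq = 249.2701 − 130 = 119.2701; wedge = 28.06 − 11.72 = 16.34.
Welfare loss = ½ × 119.2701 × 16.34 = $974.44 million.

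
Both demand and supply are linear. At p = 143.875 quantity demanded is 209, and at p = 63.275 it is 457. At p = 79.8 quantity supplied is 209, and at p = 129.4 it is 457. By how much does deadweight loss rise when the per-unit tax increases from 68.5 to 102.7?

5576.23

Demand slope = (63.275 − 143.875)/(457 − 209) = −0.325, so p = 211.8 − 0.325q.
Supply slope = (129.4 − 79.8)/(457 − 209) = 0.2, so p = 38 + 0.2q.
Competitive equilibrium: 211.8 − 0.325q = 38 + 0.2q → q* = 331.0476, p* = 104.2095.
For a per-unit tax t: Δq = t/0.525, so DWL = ½·t·(t/0.525) = t²/1.05.
At t = 68.5: DWL = 4468.81. At t = 102.7: DWL = 10045.038.
Increase = 10045.038 − 4468.81 = 5576.23.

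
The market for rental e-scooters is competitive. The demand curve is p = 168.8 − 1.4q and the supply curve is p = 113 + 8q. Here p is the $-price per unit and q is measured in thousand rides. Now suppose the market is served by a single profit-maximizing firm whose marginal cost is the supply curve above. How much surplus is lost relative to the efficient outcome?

$2.78 thousand

Competitive equilibrium: 168.8 − 1.4q = 113 + 8q → q* = 5.9362, p* = 160.4894.
Marginal revenue: MR = 168.8 − 2.8q. Set MR = MC: 168.8 − 2.8q = 113 + 8q → q_m = 5.1667.
Price p_m = 168.8 − 1.4·5.1667 = 161.5666; MC(q_m) = 113 + 8·5.1667 = 154.3336.
Competitive q* = 5.9362, so Δq = 0.7695; wedge = 161.5666 − 154.3336 = 7.233.
Welfare loss = ½ × 0.7695 × 7.233 = $2.78 thousand.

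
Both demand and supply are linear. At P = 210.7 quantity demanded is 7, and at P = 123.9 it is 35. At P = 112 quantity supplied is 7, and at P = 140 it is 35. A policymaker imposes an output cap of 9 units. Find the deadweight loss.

998.81

Demand slope = (123.9 − 210.7)/(35 − 7) = −3.1, so P = 232.4 − 3.1Q.
Supply slope = (140 − 112)/(35 − 7) = 1, so P = 105 + Q.
Competitive equilibrium: 232.4 − 3.1Q = 105 + Q → Q* = 31.0732, P* = 136.0732.
At Q = 9: demand price = 232.4 − 3.1·9 = 204.5; supply price = 105 + 1·9 = 114.
ΔQ = 31.0732 − 9 = 22.0732; wedge = 204.5 − 114 = 90.5.
The triangle = ½ × 22.0732 × 90.5 = 998.81.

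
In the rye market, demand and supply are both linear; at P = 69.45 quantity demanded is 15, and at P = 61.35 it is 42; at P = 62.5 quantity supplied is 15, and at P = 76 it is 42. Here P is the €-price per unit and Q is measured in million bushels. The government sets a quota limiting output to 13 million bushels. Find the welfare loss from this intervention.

Demand slope = (61.35 − 69.45)/(42 − 15) = −0.3, so P = 73.95 − 0.3Q.
Supply slope = (76 − 62.5)/(42 − 15) = 0.5, so P = 55 + 0.5Q.
Competitive equilibrium: 73.95 − 0.3Q = 55 + 0.5Q → Q* = 23.6875, P* = 66.8438.
At Q = 13: demand price = 73.95 − 0.3·13 = 70.05; supply price = 55 + 0.5·13 = 61.5.
ΔQ = 23.6875 − 13 = 10.6875; wedge = 70.05 − 61.5 = 8.55.
The triangle = ½ × 10.6875 × 8.55 = €45.69 million.

€45.69 million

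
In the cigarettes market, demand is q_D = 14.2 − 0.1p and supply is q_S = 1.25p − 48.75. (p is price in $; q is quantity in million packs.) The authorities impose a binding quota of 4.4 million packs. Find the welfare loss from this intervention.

$142.50 million

In inverse form: demand p = 142 − 10q, supply p = 39 + 0.8q.
Competitive equilibrium: 142 − 10q = 39 + 0.8q → q* = 9.537, p* = 46.6296.
At q = 4.4: demand price = 142 − 10·4.4 = 98; supply price = 39 + 0.8·4.4 = 42.52.
Δq = 9.537 − 4.4 = 5.137; wedge = 98 − 42.52 = 55.48.
Welfare loss = ½ × 5.137 × 55.48 = $142.50 million.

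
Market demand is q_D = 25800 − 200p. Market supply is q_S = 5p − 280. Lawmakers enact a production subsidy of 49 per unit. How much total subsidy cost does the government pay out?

29160.98

In inverse form: demand p = 129 − 0.005q, supply p = 56 + 0.2q.
Competitive equilibrium: 129 − 0.005q = 56 + 0.2q → q* = 356.0976, p* = 127.2195.
The subsidy lowers effective supply by 49: p = 7 + 0.2q.
New quantity: 129 − 0.005q = 7 + 0.2q → q' = 595.122.
Total subsidy cost = 49 × 595.122 = 29160.98.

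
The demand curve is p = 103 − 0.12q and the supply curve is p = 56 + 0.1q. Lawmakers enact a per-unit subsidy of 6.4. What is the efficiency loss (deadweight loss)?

93.09

Competitive equilibrium: 103 − 0.12q = 56 + 0.1q → q* = 213.6364, p* = 77.3636.
The subsidy lowers effective supply by 6.4: p = 49.6 + 0.1q.
New quantity: 103 − 0.12q = 49.6 + 0.1q → q' = 242.7273.
Overproduction Δq = 242.7273 − 213.6364 = 29.0909; wedge = subsidy = 6.4.
The triangle = ½ × 29.0909 × 6.4 = 93.09.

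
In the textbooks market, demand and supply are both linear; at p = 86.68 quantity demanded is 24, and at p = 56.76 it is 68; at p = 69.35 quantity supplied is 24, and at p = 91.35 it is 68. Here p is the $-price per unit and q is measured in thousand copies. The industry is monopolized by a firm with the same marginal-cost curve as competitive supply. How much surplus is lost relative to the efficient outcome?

$118.02 thousand

Demand slope = (56.76 − 86.68)/(68 − 24) = −0.68, so p = 103 − 0.68q.
Supply slope = (91.35 − 69.35)/(68 − 24) = 0.5, so p = 57.35 + 0.5q.
Competitive equilibrium: 103 − 0.68q = 57.35 + 0.5q → q* = 38.6864, p* = 76.6932.
Marginal revenue: MR = 103 − 1.36q. Set MR = MC: 103 − 1.36q = 57.35 + 0.5q → q_m = 24.543.
Price p_m = 103 − 0.68·24.543 = 86.3108; MC(q_m) = 57.35 + 0.5·24.543 = 69.6215.
Competitive q* = 38.6864, so Δq = 14.1434; wedge = 86.3108 − 69.6215 = 16.6893.
DWL = ½ × 14.1434 × 16.6893 = $118.02 thousand.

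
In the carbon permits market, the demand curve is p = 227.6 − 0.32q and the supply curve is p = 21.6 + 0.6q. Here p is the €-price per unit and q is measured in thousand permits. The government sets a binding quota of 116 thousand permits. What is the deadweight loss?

Competitive equilibrium: 227.6 − 0.32q = 21.6 + 0.6q → q* = 223.913, p* = 155.9478.
At q = 116: demand price = 227.6 − 0.32·116 = 190.48; supply price = 21.6 + 0.6·116 = 91.2.
Δq = 223.913 − 116 = 107.913; wedge = 190.48 − 91.2 = 99.28.
Deadweight loss = ½ × 107.913 × 99.28 = €5356.80 thousand.

€5356.80 thousand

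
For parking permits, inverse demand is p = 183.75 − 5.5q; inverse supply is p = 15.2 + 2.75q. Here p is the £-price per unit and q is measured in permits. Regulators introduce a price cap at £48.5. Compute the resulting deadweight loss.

£285.63

Competitive equilibrium: 183.75 − 5.5q = 15.2 + 2.75q → q* = 20.4303, p* = 71.3833.
At the ceiling p = 48.5, quantity supplied = (48.5 − 15.2)/2.75 = 12.1091.
Willingness to pay at q' = 12.1091: 183.75 − 5.5·12.1091 = 117.15.
Δq = 20.4303 − 12.1091 = 8.3212; wedge = 117.15 − 48.5 = 68.65.
DWL = ½ × 8.3212 × 68.65 = £285.63.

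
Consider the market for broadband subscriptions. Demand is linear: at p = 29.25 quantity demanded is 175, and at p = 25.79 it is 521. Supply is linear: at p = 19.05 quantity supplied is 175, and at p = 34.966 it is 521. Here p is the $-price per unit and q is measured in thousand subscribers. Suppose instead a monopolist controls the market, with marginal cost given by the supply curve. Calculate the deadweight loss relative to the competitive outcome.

$81.99 thousand

Demand slope = (25.79 − 29.25)/(521 − 175) = −0.01, so p = 31 − 0.01q.
Supply slope = (34.966 − 19.05)/(521 − 175) = 0.046, so p = 11 + 0.046q.
Competitive equilibrium: 31 − 0.01q = 11 + 0.046q → q* = 357.1429, p* = 27.4286.
Marginal revenue: MR = 31 − 0.02q. Set MR = MC: 31 − 0.02q = 11 + 0.046q → q_m = 303.0303.
Price p_m = 31 − 0.01·303.0303 = 27.9697; MC(q_m) = 11 + 0.046·303.0303 = 24.9394.
Competitive q* = 357.1429, so Δq = 54.1126; wedge = 27.9697 − 24.9394 = 3.0303.
Deadweight loss = ½ × 54.1126 × 3.0303 = $81.99 thousand.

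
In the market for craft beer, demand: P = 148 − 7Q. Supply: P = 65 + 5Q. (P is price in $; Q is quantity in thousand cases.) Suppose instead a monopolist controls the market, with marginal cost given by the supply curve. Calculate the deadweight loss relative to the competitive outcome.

Competitive equilibrium: 148 − 7Q = 65 + 5Q → Q* = 6.9167, P* = 99.5833.
Marginal revenue: MR = 148 − 14Q. Set MR = MC: 148 − 14Q = 65 + 5Q → Q_m = 4.3684.
Price P_m = 148 − 7·4.3684 = 117.4212; MC(Q_m) = 65 + 5·4.3684 = 86.842.
Competitive Q* = 6.9167, so ΔQ = 2.5483; wedge = 117.4212 − 86.842 = 30.5792.
DWL = ½ × 2.5483 × 30.5792 = $38.96 thousand.

$38.96 thousand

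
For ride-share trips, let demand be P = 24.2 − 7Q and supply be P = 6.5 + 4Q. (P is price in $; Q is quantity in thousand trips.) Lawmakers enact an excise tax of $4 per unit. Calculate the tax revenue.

Competitive equilibrium: 24.2 − 7Q = 6.5 + 4Q → Q* = 1.6091, P* = 12.9364.
With the tax, the buyer price exceeds the seller price by 4: (24.2 − 7Q) − (6.5 + 4Q) = 4 → Q' = 1.2455.
Tax revenue = 4 × 1.2455 = $4.98 thousand.

$4.98 thousand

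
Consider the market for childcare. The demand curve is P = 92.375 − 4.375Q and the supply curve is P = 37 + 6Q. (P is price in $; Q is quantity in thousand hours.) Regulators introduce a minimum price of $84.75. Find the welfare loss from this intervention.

Competitive equilibrium: 92.375 − 4.375Q = 37 + 6Q → Q* = 5.3373, P* = 69.0241.
At the floor P = 84.75, quantity demanded = (92.375 − 84.75)/4.375 = 1.7429.
Sellers' marginal cost at Q' = 1.7429: 37 + 6·1.7429 = 47.4574.
ΔQ = 5.3373 − 1.7429 = 3.5944; wedge = 84.75 − 47.4574 = 37.2926.
Welfare loss = ½ × 3.5944 × 37.2926 = $67.02 thousand.

$67.02 thousand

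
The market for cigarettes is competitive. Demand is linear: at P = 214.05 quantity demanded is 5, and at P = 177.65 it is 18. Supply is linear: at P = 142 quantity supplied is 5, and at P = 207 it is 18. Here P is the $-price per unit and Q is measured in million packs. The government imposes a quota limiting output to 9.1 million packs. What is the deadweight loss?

Demand slope = (177.65 − 214.05)/(18 − 5) = −2.8, so P = 228.05 − 2.8Q.
Supply slope = (207 − 142)/(18 − 5) = 5, so P = 117 + 5Q.
Competitive equilibrium: 228.05 − 2.8Q = 117 + 5Q → Q* = 14.2372, P* = 188.1859.
At Q = 9.1: demand price = 228.05 − 2.8·9.1 = 202.57; supply price = 117 + 5·9.1 = 162.5.
ΔQ = 14.2372 − 9.1 = 5.1372; wedge = 202.57 − 162.5 = 40.07.
Welfare loss = ½ × 5.1372 × 40.07 = $102.92 million.

$102.92 million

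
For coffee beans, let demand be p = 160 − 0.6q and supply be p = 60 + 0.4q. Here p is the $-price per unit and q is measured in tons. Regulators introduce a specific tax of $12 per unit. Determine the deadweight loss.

$72

Competitive equilibrium: 160 − 0.6q = 60 + 0.4q → q* = 100, p* = 100.
With the tax, the buyer price exceeds the seller price by 12: (160 − 0.6q) − (60 + 0.4q) = 12 → q' = 88.
Δq = 100 − 88 = 12; the wedge equals the tax, 12.
DWL = ½ × 12 × 12 = $72.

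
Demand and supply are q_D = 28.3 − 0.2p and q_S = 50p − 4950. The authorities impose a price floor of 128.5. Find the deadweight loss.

86.37

In inverse form: demand p = 141.5 − 5q, supply p = 99 + 0.02q.
Competitive equilibrium: 141.5 − 5q = 99 + 0.02q → q* = 8.4661, p* = 99.1693.
At the floor p = 128.5, quantity demanded = (141.5 − 128.5)/5 = 2.6.
Sellers' marginal cost at q' = 2.6: 99 + 0.02·2.6 = 99.052.
Δq = 8.4661 − 2.6 = 5.8661; wedge = 128.5 − 99.052 = 29.448.
Deadweight loss = ½ × 5.8661 × 29.448 = 86.37.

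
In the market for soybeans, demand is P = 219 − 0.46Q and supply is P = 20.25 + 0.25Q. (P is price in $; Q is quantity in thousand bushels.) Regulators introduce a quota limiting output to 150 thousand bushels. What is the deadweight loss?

$5993 thousand

Competitive equilibrium: 219 − 0.46Q = 20.25 + 0.25Q → Q* = 279.9296, P* = 90.2324.
At Q = 150: demand price = 219 − 0.46·150 = 150; supply price = 20.25 + 0.25·150 = 57.75.
ΔQ = 279.9296 − 150 = 129.9296; wedge = 150 − 57.75 = 92.25.
The triangle = ½ × 129.9296 × 92.25 = $5993 thousand.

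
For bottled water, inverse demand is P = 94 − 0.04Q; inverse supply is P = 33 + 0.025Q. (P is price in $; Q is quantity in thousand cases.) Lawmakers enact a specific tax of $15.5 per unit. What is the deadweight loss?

$1848.08 thousand

Competitive equilibrium: 94 − 0.04Q = 33 + 0.025Q → Q* = 938.4615, P* = 56.4615.
With the tax, the buyer price exceeds the seller price by 15.5: (94 − 0.04Q) − (33 + 0.025Q) = 15.5 → Q' = 700.
ΔQ = 938.4615 − 700 = 238.4615; the wedge equals the tax, 15.5.
Deadweight loss = ½ × 238.4615 × 15.5 = $1848.08 thousand.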